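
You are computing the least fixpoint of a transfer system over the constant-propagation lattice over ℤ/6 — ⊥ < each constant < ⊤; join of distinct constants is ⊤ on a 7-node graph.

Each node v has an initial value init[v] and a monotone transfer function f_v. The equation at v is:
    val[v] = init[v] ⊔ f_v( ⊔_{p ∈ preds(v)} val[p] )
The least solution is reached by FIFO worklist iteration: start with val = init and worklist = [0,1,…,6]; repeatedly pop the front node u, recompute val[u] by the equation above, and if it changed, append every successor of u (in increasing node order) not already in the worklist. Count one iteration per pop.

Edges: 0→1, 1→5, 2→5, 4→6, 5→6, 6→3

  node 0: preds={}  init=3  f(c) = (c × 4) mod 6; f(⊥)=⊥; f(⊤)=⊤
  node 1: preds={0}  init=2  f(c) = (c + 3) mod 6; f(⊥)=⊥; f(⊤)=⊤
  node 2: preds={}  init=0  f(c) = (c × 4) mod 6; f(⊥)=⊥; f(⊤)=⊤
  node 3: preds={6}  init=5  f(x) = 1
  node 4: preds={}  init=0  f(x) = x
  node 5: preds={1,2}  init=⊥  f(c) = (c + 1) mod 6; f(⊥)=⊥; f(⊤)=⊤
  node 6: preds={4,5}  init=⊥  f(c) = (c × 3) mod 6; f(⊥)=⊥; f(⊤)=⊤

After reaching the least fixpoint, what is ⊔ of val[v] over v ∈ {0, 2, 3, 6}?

Worklist (8 pops):
  #1 pop 0: in=⊥ → 3 (no change)
  #2 pop 1: in=3 → ⊤ (was 2); enqueue []
  #3 pop 2: in=⊥ → 0 (no change)
  #4 pop 3: in=⊥ → ⊤ (was 5); enqueue []
  #5 pop 4: in=⊥ → 0 (no change)
  #6 pop 5: in=⊤ → ⊤ (was ⊥); enqueue []
  #7 pop 6: in=⊤ → ⊤ (was ⊥); enqueue [3]
  #8 pop 3: in=⊤ → ⊤ (no change)

Fixpoint:
  val[0] = 3
  val[1] = ⊤
  val[2] = 0
  val[3] = ⊤
  val[4] = 0
  val[5] = ⊤
  val[6] = ⊤

⊤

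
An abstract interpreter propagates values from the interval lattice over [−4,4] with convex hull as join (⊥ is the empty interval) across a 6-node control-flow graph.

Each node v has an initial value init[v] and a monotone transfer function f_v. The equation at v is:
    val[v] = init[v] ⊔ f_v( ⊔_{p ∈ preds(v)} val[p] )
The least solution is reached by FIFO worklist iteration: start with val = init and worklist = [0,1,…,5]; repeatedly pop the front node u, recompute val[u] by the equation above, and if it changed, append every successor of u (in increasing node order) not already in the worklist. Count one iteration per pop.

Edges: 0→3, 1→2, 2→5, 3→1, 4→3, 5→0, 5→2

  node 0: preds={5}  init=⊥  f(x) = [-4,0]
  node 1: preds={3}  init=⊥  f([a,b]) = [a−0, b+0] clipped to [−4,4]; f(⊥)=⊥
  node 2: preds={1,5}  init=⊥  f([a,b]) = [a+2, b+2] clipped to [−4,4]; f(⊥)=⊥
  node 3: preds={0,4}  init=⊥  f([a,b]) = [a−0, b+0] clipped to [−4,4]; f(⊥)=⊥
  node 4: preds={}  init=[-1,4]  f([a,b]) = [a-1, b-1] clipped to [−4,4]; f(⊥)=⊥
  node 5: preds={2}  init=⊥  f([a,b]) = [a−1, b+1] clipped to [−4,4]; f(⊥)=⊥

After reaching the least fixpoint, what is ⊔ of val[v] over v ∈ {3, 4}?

[-4,4]

Trace (11 dequeues):
  [1] u=0 | in ⊥ | out [-4,0] | prev ⊥ | push {}
  [2] u=1 | in ⊥ | out ⊥ | ==
  [3] u=2 | in ⊥ | out ⊥ | ==
  [4] u=3 | in [-4,4] | out [-4,4] | prev ⊥ | push {1}
  [5] u=4 | in ⊥ | out [-1,4] | ==
  [6] u=5 | in ⊥ | out ⊥ | ==
  [7] u=1 | in [-4,4] | out [-4,4] | prev ⊥ | push {2}
  [8] u=2 | in [-4,4] | out [-2,4] | prev ⊥ | push {5}
  [9] u=5 | in [-2,4] | out [-3,4] | prev ⊥ | push {0,2}
  [10] u=0 | in [-3,4] | out [-4,0] | ==
  [11] u=2 | in [-4,4] | out [-2,4] | ==

Converged values:
  [0] [-4,0]
  [1] [-4,4]
  [2] [-2,4]
  [3] [-4,4]
  [4] [-1,4]
  [5] [-3,4]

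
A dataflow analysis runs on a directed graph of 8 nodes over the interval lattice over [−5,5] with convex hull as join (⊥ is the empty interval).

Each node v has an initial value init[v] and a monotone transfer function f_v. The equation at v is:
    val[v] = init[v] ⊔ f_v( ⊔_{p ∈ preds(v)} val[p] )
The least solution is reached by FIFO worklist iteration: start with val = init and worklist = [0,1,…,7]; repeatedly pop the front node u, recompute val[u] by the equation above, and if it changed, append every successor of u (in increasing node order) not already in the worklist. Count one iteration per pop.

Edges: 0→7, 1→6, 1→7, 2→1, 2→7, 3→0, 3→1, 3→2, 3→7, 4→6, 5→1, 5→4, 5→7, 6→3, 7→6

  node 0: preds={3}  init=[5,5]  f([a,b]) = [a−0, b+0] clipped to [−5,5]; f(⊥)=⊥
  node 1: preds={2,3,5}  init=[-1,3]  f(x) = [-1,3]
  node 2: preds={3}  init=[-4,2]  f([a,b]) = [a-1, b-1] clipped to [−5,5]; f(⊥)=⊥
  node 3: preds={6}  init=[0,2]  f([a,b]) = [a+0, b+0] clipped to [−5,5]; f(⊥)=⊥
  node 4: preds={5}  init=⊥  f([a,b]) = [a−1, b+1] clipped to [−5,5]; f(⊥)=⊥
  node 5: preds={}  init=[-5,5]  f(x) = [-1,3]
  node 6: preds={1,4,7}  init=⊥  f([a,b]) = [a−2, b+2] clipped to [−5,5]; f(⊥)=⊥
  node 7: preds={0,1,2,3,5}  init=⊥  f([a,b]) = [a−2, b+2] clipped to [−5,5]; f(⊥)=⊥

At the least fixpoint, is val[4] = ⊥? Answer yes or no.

Worklist (15 pops):
  #1 pop 0: in=[0,2] → [0,5] (was [5,5]); enqueue []
  #2 pop 1: in=[-5,5] → [-1,3] (no change)
  #3 pop 2: in=[0,2] → [-4,2] (no change)
  #4 pop 3: in=⊥ → [0,2] (no change)
  #5 pop 4: in=[-5,5] → [-5,5] (was ⊥); enqueue []
  #6 pop 5: in=⊥ → [-5,5] (no change)
  #7 pop 6: in=[-5,5] → [-5,5] (was ⊥); enqueue [3]
  #8 pop 7: in=[-5,5] → [-5,5] (was ⊥); enqueue [6]
  #9 pop 3: in=[-5,5] → [-5,5] (was [0,2]); enqueue [0,1,2,7]
  #10 pop 6: in=[-5,5] → [-5,5] (no change)
  #11 pop 0: in=[-5,5] → [-5,5] (was [0,5]); enqueue []
  #12 pop 1: in=[-5,5] → [-1,3] (no change)
  #13 pop 2: in=[-5,5] → [-5,4] (was [-4,2]); enqueue [1]
  #14 pop 7: in=[-5,5] → [-5,5] (no change)
  #15 pop 1: in=[-5,5] → [-1,3] (no change)

Fixpoint:
  val[0] = [-5,5]
  val[1] = [-1,3]
  val[2] = [-5,4]
  val[3] = [-5,5]
  val[4] = [-5,5]
  val[5] = [-5,5]
  val[6] = [-5,5]
  val[7] = [-5,5]

no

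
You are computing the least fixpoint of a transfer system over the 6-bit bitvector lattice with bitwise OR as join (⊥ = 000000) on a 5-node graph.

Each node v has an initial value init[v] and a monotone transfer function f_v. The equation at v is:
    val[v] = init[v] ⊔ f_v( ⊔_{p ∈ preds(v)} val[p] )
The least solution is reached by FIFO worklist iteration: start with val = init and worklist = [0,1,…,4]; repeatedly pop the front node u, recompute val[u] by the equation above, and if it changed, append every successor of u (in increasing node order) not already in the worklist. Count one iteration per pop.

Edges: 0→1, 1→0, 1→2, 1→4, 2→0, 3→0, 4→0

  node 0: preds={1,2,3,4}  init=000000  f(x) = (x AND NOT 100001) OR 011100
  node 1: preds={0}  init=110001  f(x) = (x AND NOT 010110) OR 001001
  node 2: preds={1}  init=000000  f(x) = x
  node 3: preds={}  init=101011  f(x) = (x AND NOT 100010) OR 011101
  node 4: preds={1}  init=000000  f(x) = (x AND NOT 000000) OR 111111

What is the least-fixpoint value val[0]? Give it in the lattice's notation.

Trace (6 dequeues):
  [1] u=0 | in 111011 | out 011110 | prev 000000 | push {}
  [2] u=1 | in 011110 | out 111001 | prev 110001 | push {0}
  [3] u=2 | in 111001 | out 111001 | prev 000000 | push {}
  [4] u=3 | in 000000 | out 111111 | prev 101011 | push {}
  [5] u=4 | in 111001 | out 111111 | prev 000000 | push {}
  [6] u=0 | in 111111 | out 011110 | ==

Converged values:
  [0] 011110
  [1] 111001
  [2] 111001
  [3] 111111
  [4] 111111

011110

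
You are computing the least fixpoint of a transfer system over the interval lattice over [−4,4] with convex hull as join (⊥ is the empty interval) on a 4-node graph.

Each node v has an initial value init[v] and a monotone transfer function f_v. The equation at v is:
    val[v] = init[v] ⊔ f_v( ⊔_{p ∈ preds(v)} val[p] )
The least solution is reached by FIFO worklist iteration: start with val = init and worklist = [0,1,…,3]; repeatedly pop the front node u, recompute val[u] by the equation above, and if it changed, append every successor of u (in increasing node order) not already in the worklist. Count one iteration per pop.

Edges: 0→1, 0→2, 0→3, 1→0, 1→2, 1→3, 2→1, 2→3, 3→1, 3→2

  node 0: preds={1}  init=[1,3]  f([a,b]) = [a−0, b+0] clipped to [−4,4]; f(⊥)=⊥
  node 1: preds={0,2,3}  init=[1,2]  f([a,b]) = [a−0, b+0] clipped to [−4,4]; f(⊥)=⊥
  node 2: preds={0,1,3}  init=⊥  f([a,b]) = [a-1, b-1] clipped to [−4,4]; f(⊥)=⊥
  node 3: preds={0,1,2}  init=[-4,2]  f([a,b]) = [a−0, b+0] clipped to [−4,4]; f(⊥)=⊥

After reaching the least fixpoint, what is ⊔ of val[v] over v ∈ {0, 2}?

Worklist (8 pops):
  #1 pop 0: in=[1,2] → [1,3] (no change)
  #2 pop 1: in=[-4,3] → [-4,3] (was [1,2]); enqueue [0]
  #3 pop 2: in=[-4,3] → [-4,2] (was ⊥); enqueue [1]
  #4 pop 3: in=[-4,3] → [-4,3] (was [-4,2]); enqueue [2]
  #5 pop 0: in=[-4,3] → [-4,3] (was [1,3]); enqueue [3]
  #6 pop 1: in=[-4,3] → [-4,3] (no change)
  #7 pop 2: in=[-4,3] → [-4,2] (no change)
  #8 pop 3: in=[-4,3] → [-4,3] (no change)

Fixpoint:
  val[0] = [-4,3]
  val[1] = [-4,3]
  val[2] = [-4,2]
  val[3] = [-4,3]

[-4,3]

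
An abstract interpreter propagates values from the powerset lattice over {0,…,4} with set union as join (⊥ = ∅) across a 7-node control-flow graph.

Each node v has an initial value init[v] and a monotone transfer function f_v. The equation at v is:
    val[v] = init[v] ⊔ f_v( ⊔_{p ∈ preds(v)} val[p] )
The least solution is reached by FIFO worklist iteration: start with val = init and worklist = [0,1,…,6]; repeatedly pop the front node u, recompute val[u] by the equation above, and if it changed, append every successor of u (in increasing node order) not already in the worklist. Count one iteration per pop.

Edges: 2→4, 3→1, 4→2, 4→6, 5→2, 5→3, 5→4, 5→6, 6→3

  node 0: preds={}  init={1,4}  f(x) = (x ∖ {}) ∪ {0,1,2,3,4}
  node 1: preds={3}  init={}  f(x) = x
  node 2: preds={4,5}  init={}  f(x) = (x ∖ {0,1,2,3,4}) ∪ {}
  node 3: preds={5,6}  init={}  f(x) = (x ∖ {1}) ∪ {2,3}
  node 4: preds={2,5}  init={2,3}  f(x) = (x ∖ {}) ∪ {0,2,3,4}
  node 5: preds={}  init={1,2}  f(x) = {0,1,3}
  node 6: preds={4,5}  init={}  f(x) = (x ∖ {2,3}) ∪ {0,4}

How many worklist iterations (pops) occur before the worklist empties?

12

Trace (12 dequeues):
  [1] u=0 | in {} | out {0,1,2,3,4} | prev {1,4} | push {}
  [2] u=1 | in {} | out {} | ==
  [3] u=2 | in {1,2,3} | out {} | ==
  [4] u=3 | in {1,2} | out {2,3} | prev {} | push {1}
  [5] u=4 | in {1,2} | out {0,1,2,3,4} | prev {2,3} | push {2}
  [6] u=5 | in {} | out {0,1,2,3} | prev {1,2} | push {3,4}
  [7] u=6 | in {0,1,2,3,4} | out {0,1,4} | prev {} | push {}
  [8] u=1 | in {2,3} | out {2,3} | prev {} | push {}
  [9] u=2 | in {0,1,2,3,4} | out {} | ==
  [10] u=3 | in {0,1,2,3,4} | out {0,2,3,4} | prev {2,3} | push {1}
  [11] u=4 | in {0,1,2,3} | out {0,1,2,3,4} | ==
  [12] u=1 | in {0,2,3,4} | out {0,2,3,4} | prev {2,3} | push {}

Converged values:
  [0] {0,1,2,3,4}
  [1] {0,2,3,4}
  [2] {}
  [3] {0,2,3,4}
  [4] {0,1,2,3,4}
  [5] {0,1,2,3}
  [6] {0,1,4}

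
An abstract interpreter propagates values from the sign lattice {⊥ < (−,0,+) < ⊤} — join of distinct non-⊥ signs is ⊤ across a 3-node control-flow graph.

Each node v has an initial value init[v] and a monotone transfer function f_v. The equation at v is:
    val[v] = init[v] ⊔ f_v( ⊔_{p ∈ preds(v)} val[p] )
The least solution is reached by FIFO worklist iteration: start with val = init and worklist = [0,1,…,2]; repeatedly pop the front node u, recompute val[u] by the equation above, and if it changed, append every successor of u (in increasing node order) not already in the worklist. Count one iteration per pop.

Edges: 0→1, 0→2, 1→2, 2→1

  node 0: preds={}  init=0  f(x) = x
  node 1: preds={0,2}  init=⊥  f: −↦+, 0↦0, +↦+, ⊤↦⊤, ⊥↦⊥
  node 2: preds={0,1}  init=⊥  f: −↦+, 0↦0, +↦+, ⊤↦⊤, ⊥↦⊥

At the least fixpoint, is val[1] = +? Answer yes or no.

Worklist (4 pops):
  #1 pop 0: in=⊥ → 0 (no change)
  #2 pop 1: in=0 → 0 (was ⊥); enqueue []
  #3 pop 2: in=0 → 0 (was ⊥); enqueue [1]
  #4 pop 1: in=0 → 0 (no change)

Fixpoint:
  val[0] = 0
  val[1] = 0
  val[2] = 0

no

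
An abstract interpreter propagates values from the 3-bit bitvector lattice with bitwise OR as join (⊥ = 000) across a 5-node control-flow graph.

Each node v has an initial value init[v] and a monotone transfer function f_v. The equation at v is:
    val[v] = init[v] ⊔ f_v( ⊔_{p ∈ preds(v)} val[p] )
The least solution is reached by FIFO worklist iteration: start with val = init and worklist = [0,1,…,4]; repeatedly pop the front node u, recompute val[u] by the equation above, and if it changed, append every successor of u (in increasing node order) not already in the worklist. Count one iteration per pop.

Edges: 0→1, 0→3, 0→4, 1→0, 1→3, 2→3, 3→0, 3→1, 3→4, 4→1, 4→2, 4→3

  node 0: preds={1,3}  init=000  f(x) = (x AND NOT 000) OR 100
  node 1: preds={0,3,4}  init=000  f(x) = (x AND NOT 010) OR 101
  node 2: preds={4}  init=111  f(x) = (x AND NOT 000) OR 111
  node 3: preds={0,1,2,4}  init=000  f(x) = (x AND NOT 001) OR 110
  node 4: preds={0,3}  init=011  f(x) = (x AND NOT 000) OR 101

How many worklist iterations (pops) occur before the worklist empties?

10

Trace (10 dequeues):
  [1] u=0 | in 000 | out 100 | prev 000 | push {}
  [2] u=1 | in 111 | out 101 | prev 000 | push {0}
  [3] u=2 | in 011 | out 111 | ==
  [4] u=3 | in 111 | out 110 | prev 000 | push {1}
  [5] u=4 | in 110 | out 111 | prev 011 | push {2,3}
  [6] u=0 | in 111 | out 111 | prev 100 | push {4}
  [7] u=1 | in 111 | out 101 | ==
  [8] u=2 | in 111 | out 111 | ==
  [9] u=3 | in 111 | out 110 | ==
  [10] u=4 | in 111 | out 111 | ==

Converged values:
  [0] 111
  [1] 101
  [2] 111
  [3] 110
  [4] 111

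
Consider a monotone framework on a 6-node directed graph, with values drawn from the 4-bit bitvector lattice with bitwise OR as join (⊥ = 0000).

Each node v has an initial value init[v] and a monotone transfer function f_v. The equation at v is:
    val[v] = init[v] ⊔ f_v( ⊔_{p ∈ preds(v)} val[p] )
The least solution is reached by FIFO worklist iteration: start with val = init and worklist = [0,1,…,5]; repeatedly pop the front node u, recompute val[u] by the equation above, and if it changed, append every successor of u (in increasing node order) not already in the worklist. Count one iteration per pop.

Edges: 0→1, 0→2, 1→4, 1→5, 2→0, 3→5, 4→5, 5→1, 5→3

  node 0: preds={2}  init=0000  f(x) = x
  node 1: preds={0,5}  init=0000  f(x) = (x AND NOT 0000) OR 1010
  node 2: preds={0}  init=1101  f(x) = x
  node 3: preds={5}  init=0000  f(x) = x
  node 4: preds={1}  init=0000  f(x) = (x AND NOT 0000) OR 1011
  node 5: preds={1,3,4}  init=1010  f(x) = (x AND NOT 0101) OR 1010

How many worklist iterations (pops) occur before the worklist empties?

Worklist (6 pops):
  #1 pop 0: in=1101 → 1101 (was 0000); enqueue []
  #2 pop 1: in=1111 → 1111 (was 0000); enqueue []
  #3 pop 2: in=1101 → 1101 (no change)
  #4 pop 3: in=1010 → 1010 (was 0000); enqueue []
  #5 pop 4: in=1111 → 1111 (was 0000); enqueue []
  #6 pop 5: in=1111 → 1010 (no change)

Fixpoint:
  val[0] = 1101
  val[1] = 1111
  val[2] = 1101
  val[3] = 1010
  val[4] = 1111
  val[5] = 1010

6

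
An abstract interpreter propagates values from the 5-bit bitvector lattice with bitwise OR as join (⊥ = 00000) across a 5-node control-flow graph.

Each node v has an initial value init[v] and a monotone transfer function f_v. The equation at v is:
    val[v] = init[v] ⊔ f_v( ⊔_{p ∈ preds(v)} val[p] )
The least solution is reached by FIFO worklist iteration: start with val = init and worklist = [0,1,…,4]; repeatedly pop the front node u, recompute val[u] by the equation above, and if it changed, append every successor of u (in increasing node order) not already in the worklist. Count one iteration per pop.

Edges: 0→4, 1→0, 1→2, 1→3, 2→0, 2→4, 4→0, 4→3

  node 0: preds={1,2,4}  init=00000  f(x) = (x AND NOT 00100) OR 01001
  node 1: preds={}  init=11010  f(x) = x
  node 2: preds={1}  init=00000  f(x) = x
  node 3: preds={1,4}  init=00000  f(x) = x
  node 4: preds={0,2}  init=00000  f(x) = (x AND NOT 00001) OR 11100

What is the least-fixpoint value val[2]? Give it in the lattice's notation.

Worklist (7 pops):
  #1 pop 0: in=11010 → 11011 (was 00000); enqueue []
  #2 pop 1: in=00000 → 11010 (no change)
  #3 pop 2: in=11010 → 11010 (was 00000); enqueue [0]
  #4 pop 3: in=11010 → 11010 (was 00000); enqueue []
  #5 pop 4: in=11011 → 11110 (was 00000); enqueue [3]
  #6 pop 0: in=11110 → 11011 (no change)
  #7 pop 3: in=11110 → 11110 (was 11010); enqueue []

Fixpoint:
  val[0] = 11011
  val[1] = 11010
  val[2] = 11010
  val[3] = 11110
  val[4] = 11110

11010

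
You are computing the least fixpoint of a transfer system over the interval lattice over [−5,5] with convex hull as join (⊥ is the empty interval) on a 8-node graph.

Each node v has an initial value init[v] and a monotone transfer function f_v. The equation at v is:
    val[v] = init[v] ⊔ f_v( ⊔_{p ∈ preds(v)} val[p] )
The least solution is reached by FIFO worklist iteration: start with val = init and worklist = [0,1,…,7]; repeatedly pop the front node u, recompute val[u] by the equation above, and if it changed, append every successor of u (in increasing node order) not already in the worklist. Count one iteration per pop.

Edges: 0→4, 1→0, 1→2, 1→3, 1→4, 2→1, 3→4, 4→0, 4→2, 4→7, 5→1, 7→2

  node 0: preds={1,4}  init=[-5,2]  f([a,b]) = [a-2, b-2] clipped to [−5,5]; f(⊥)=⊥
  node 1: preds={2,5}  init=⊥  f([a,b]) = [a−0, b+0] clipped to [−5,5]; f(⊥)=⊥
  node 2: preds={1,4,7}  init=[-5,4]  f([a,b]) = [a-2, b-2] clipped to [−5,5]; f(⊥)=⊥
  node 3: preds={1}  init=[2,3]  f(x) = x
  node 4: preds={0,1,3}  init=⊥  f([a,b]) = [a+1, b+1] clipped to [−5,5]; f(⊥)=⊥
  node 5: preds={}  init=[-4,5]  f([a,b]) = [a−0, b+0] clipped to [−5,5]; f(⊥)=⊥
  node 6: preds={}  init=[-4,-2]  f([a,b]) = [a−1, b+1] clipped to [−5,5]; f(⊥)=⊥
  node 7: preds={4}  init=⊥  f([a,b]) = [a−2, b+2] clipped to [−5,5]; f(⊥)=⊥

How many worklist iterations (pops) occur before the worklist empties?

Worklist (11 pops):
  #1 pop 0: in=⊥ → [-5,2] (no change)
  #2 pop 1: in=[-5,5] → [-5,5] (was ⊥); enqueue [0]
  #3 pop 2: in=[-5,5] → [-5,4] (no change)
  #4 pop 3: in=[-5,5] → [-5,5] (was [2,3]); enqueue []
  #5 pop 4: in=[-5,5] → [-4,5] (was ⊥); enqueue [2]
  #6 pop 5: in=⊥ → [-4,5] (no change)
  #7 pop 6: in=⊥ → [-4,-2] (no change)
  #8 pop 7: in=[-4,5] → [-5,5] (was ⊥); enqueue []
  #9 pop 0: in=[-5,5] → [-5,3] (was [-5,2]); enqueue [4]
  #10 pop 2: in=[-5,5] → [-5,4] (no change)
  #11 pop 4: in=[-5,5] → [-4,5] (no change)

Fixpoint:
  val[0] = [-5,3]
  val[1] = [-5,5]
  val[2] = [-5,4]
  val[3] = [-5,5]
  val[4] = [-4,5]
  val[5] = [-4,5]
  val[6] = [-4,-2]
  val[7] = [-5,5]

11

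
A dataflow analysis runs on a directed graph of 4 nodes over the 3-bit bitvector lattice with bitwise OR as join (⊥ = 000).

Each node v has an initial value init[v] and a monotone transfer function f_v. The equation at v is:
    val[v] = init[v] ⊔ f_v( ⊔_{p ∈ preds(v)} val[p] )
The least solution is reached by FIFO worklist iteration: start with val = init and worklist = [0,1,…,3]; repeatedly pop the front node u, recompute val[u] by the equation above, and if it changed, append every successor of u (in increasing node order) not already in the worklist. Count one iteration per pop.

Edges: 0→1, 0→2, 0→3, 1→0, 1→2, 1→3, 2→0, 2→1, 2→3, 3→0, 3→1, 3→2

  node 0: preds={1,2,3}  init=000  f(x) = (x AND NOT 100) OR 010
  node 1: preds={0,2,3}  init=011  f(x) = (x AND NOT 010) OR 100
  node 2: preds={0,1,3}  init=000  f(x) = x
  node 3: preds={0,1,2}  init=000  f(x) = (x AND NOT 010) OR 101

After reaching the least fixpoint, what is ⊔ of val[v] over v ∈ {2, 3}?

111

Worklist (7 pops):
  #1 pop 0: in=011 → 011 (was 000); enqueue []
  #2 pop 1: in=011 → 111 (was 011); enqueue [0]
  #3 pop 2: in=111 → 111 (was 000); enqueue [1]
  #4 pop 3: in=111 → 101 (was 000); enqueue [2]
  #5 pop 0: in=111 → 011 (no change)
  #6 pop 1: in=111 → 111 (no change)
  #7 pop 2: in=111 → 111 (no change)

Fixpoint:
  val[0] = 011
  val[1] = 111
  val[2] = 111
  val[3] = 101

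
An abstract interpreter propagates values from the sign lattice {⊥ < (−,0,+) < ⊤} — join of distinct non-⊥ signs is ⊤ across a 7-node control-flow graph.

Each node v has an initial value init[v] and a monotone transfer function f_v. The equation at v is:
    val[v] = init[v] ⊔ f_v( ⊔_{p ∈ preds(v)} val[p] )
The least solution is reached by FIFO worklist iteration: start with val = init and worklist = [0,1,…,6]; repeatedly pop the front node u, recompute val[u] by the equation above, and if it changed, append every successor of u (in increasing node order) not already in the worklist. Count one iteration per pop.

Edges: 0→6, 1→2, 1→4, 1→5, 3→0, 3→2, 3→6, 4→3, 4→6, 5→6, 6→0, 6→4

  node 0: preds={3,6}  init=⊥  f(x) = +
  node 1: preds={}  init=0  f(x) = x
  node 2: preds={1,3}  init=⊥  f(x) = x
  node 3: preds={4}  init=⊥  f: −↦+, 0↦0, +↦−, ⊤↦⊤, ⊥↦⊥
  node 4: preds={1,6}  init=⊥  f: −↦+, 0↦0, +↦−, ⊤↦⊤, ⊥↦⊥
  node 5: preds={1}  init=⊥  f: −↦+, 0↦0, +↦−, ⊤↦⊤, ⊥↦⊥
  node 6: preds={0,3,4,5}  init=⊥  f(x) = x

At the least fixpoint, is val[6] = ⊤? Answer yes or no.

yes

Iteration log — 16 steps:
  step 1. node 0  ⊔preds=⊥  new=+  old=⊥  +wl: 
  step 2. node 1  ⊔preds=⊥  new=0  stable
  step 3. node 2  ⊔preds=0  new=0  old=⊥  +wl: 
  step 4. node 3  ⊔preds=⊥  new=⊥  stable
  step 5. node 4  ⊔preds=0  new=0  old=⊥  +wl: 3
  step 6. node 5  ⊔preds=0  new=0  old=⊥  +wl: 
  step 7. node 6  ⊔preds=⊤  new=⊤  old=⊥  +wl: 0,4
  step 8. node 3  ⊔preds=0  new=0  old=⊥  +wl: 2,6
  step 9. node 0  ⊔preds=⊤  new=+  stable
  step 10. node 4  ⊔preds=⊤  new=⊤  old=0  +wl: 3
  step 11. node 2  ⊔preds=0  new=0  stable
  step 12. node 6  ⊔preds=⊤  new=⊤  stable
  step 13. node 3  ⊔preds=⊤  new=⊤  old=0  +wl: 0,2,6
  step 14. node 0  ⊔preds=⊤  new=+  stable
  step 15. node 2  ⊔preds=⊤  new=⊤  old=0  +wl: 
  step 16. node 6  ⊔preds=⊤  new=⊤  stable

Least fixpoint reached:
  node 0: +
  node 1: 0
  node 2: ⊤
  node 3: ⊤
  node 4: ⊤
  node 5: 0
  node 6: ⊤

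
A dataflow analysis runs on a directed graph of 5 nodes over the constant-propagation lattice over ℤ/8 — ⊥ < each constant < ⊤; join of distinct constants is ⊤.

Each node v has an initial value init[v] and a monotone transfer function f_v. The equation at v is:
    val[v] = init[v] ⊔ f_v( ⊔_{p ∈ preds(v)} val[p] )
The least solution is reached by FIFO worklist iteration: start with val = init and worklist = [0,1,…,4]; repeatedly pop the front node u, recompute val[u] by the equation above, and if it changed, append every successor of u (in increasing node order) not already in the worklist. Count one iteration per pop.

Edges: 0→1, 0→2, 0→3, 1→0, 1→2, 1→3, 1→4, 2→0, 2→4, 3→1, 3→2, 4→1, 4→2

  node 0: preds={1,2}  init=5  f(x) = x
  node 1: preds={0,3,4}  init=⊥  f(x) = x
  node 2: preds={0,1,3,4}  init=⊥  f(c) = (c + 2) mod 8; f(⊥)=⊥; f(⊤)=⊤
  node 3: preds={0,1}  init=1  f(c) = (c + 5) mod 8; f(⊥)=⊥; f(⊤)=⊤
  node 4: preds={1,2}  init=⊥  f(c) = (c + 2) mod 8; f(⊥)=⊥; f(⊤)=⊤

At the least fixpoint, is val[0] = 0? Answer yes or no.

Iteration log — 9 steps:
  step 1. node 0  ⊔preds=⊥  new=5  stable
  step 2. node 1  ⊔preds=⊤  new=⊤  old=⊥  +wl: 0
  step 3. node 2  ⊔preds=⊤  new=⊤  old=⊥  +wl: 
  step 4. node 3  ⊔preds=⊤  new=⊤  old=1  +wl: 1,2
  step 5. node 4  ⊔preds=⊤  new=⊤  old=⊥  +wl: 
  step 6. node 0  ⊔preds=⊤  new=⊤  old=5  +wl: 3
  step 7. node 1  ⊔preds=⊤  new=⊤  stable
  step 8. node 2  ⊔preds=⊤  new=⊤  stable
  step 9. node 3  ⊔preds=⊤  new=⊤  stable

Least fixpoint reached:
  node 0: ⊤
  node 1: ⊤
  node 2: ⊤
  node 3: ⊤
  node 4: ⊤

no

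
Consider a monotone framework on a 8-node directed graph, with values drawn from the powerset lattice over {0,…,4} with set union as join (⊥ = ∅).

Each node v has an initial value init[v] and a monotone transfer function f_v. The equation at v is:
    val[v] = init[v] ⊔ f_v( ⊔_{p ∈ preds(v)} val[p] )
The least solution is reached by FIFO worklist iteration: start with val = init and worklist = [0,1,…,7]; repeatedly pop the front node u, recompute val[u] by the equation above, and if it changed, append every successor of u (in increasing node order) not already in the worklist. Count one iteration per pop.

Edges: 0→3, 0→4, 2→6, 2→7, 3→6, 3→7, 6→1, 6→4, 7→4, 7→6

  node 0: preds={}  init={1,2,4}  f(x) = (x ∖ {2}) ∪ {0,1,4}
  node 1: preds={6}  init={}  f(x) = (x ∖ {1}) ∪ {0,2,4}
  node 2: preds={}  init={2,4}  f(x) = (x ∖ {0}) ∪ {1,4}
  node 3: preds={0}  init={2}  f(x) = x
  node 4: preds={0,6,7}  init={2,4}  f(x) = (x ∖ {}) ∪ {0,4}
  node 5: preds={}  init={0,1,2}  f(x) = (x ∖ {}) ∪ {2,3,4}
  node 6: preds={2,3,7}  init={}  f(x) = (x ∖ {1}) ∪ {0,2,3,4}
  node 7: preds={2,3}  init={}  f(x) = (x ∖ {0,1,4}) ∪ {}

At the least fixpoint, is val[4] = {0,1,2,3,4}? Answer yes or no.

yes

Worklist (11 pops):
  #1 pop 0: in={} → {0,1,2,4} (was {1,2,4}); enqueue []
  #2 pop 1: in={} → {0,2,4} (was {}); enqueue []
  #3 pop 2: in={} → {1,2,4} (was {2,4}); enqueue []
  #4 pop 3: in={0,1,2,4} → {0,1,2,4} (was {2}); enqueue []
  #5 pop 4: in={0,1,2,4} → {0,1,2,4} (was {2,4}); enqueue []
  #6 pop 5: in={} → {0,1,2,3,4} (was {0,1,2}); enqueue []
  #7 pop 6: in={0,1,2,4} → {0,2,3,4} (was {}); enqueue [1,4]
  #8 pop 7: in={0,1,2,4} → {2} (was {}); enqueue [6]
  #9 pop 1: in={0,2,3,4} → {0,2,3,4} (was {0,2,4}); enqueue []
  #10 pop 4: in={0,1,2,3,4} → {0,1,2,3,4} (was {0,1,2,4}); enqueue []
  #11 pop 6: in={0,1,2,4} → {0,2,3,4} (no change)

Fixpoint:
  val[0] = {0,1,2,4}
  val[1] = {0,2,3,4}
  val[2] = {1,2,4}
  val[3] = {0,1,2,4}
  val[4] = {0,1,2,3,4}
  val[5] = {0,1,2,3,4}
  val[6] = {0,2,3,4}
  val[7] = {2}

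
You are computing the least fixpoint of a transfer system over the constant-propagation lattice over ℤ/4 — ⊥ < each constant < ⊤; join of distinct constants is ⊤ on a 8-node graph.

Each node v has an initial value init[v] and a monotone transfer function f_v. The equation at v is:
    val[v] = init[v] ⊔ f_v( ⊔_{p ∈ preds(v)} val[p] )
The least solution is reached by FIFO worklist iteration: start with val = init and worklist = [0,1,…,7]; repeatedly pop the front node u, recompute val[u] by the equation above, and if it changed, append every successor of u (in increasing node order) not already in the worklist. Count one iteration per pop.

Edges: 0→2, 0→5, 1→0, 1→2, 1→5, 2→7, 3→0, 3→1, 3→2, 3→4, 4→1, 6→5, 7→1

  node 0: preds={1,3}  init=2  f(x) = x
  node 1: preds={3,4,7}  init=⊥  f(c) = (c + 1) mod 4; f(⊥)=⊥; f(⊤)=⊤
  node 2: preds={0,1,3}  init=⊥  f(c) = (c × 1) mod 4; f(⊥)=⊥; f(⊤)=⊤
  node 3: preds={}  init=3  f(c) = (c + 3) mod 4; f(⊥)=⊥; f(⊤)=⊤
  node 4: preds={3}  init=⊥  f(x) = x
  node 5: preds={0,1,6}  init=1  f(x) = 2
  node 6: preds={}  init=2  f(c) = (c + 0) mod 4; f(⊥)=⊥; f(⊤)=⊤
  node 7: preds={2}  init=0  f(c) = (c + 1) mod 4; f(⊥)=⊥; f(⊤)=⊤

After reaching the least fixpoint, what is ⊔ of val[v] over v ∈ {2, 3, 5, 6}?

⊤

Worklist (10 pops):
  #1 pop 0: in=3 → ⊤ (was 2); enqueue []
  #2 pop 1: in=⊤ → ⊤ (was ⊥); enqueue [0]
  #3 pop 2: in=⊤ → ⊤ (was ⊥); enqueue []
  #4 pop 3: in=⊥ → 3 (no change)
  #5 pop 4: in=3 → 3 (was ⊥); enqueue [1]
  #6 pop 5: in=⊤ → ⊤ (was 1); enqueue []
  #7 pop 6: in=⊥ → 2 (no change)
  #8 pop 7: in=⊤ → ⊤ (was 0); enqueue []
  #9 pop 0: in=⊤ → ⊤ (no change)
  #10 pop 1: in=⊤ → ⊤ (no change)

Fixpoint:
  val[0] = ⊤
  val[1] = ⊤
  val[2] = ⊤
  val[3] = 3
  val[4] = 3
  val[5] = ⊤
  val[6] = 2
  val[7] = ⊤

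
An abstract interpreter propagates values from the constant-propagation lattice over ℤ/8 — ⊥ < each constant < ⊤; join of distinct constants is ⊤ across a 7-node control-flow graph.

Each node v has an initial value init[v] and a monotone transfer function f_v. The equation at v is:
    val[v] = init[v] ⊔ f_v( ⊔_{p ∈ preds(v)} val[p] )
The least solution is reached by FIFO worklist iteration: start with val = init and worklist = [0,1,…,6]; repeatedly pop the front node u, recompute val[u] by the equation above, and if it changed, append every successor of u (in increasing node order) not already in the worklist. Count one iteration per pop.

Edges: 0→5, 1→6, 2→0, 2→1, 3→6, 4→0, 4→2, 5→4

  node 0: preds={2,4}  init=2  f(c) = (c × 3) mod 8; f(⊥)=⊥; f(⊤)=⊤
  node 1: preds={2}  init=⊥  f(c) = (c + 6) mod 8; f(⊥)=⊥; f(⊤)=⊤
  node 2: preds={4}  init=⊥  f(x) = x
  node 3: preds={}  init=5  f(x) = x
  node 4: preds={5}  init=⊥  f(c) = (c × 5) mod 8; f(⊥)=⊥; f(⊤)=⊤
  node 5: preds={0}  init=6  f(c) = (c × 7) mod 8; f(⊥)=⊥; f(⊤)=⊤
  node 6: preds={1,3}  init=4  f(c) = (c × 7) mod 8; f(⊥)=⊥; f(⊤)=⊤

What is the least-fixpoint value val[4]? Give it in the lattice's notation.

Trace (12 dequeues):
  [1] u=0 | in ⊥ | out 2 | ==
  [2] u=1 | in ⊥ | out ⊥ | ==
  [3] u=2 | in ⊥ | out ⊥ | ==
  [4] u=3 | in ⊥ | out 5 | ==
  [5] u=4 | in 6 | out 6 | prev ⊥ | push {0,2}
  [6] u=5 | in 2 | out 6 | ==
  [7] u=6 | in 5 | out ⊤ | prev 4 | push {}
  [8] u=0 | in 6 | out 2 | ==
  [9] u=2 | in 6 | out 6 | prev ⊥ | push {0,1}
  [10] u=0 | in 6 | out 2 | ==
  [11] u=1 | in 6 | out 4 | prev ⊥ | push {6}
  [12] u=6 | in ⊤ | out ⊤ | ==

Converged values:
  [0] 2
  [1] 4
  [2] 6
  [3] 5
  [4] 6
  [5] 6
  [6] ⊤

6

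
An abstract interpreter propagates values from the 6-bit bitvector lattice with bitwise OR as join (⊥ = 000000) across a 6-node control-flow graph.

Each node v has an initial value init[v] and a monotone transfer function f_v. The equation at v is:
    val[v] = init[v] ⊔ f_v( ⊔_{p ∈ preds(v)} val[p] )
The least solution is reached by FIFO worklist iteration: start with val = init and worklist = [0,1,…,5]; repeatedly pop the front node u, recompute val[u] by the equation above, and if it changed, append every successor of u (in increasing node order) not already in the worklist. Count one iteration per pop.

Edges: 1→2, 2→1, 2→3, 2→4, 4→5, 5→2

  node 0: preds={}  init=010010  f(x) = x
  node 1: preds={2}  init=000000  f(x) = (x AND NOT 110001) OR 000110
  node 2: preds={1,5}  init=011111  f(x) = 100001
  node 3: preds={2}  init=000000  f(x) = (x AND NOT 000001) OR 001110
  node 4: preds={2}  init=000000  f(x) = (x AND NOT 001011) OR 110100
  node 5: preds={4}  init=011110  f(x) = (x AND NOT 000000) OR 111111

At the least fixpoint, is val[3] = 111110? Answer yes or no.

yes

Iteration log — 8 steps:
  step 1. node 0  ⊔preds=000000  new=010010  stable
  step 2. node 1  ⊔preds=011111  new=001110  old=000000  +wl: 
  step 3. node 2  ⊔preds=011110  new=111111  old=011111  +wl: 1
  step 4. node 3  ⊔preds=111111  new=111110  old=000000  +wl: 
  step 5. node 4  ⊔preds=111111  new=110100  old=000000  +wl: 
  step 6. node 5  ⊔preds=110100  new=111111  old=011110  +wl: 2
  step 7. node 1  ⊔preds=111111  new=001110  stable
  step 8. node 2  ⊔preds=111111  new=111111  stable

Least fixpoint reached:
  node 0: 010010
  node 1: 001110
  node 2: 111111
  node 3: 111110
  node 4: 110100
  node 5: 111111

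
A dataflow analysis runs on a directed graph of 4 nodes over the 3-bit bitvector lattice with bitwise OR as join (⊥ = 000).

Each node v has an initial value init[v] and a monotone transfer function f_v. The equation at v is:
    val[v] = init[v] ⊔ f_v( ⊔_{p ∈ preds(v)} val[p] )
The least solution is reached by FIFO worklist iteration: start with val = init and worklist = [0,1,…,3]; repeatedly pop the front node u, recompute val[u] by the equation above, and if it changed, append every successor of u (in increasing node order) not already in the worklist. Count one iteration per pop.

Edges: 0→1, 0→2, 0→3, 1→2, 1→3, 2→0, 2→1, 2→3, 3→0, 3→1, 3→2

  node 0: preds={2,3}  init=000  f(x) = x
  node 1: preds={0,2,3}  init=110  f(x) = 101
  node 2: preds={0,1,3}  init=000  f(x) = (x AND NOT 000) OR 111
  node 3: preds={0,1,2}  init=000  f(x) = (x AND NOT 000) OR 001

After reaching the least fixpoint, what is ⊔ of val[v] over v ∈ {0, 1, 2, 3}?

Worklist (8 pops):
  #1 pop 0: in=000 → 000 (no change)
  #2 pop 1: in=000 → 111 (was 110); enqueue []
  #3 pop 2: in=111 → 111 (was 000); enqueue [0,1]
  #4 pop 3: in=111 → 111 (was 000); enqueue [2]
  #5 pop 0: in=111 → 111 (was 000); enqueue [3]
  #6 pop 1: in=111 → 111 (no change)
  #7 pop 2: in=111 → 111 (no change)
  #8 pop 3: in=111 → 111 (no change)

Fixpoint:
  val[0] = 111
  val[1] = 111
  val[2] = 111
  val[3] = 111

111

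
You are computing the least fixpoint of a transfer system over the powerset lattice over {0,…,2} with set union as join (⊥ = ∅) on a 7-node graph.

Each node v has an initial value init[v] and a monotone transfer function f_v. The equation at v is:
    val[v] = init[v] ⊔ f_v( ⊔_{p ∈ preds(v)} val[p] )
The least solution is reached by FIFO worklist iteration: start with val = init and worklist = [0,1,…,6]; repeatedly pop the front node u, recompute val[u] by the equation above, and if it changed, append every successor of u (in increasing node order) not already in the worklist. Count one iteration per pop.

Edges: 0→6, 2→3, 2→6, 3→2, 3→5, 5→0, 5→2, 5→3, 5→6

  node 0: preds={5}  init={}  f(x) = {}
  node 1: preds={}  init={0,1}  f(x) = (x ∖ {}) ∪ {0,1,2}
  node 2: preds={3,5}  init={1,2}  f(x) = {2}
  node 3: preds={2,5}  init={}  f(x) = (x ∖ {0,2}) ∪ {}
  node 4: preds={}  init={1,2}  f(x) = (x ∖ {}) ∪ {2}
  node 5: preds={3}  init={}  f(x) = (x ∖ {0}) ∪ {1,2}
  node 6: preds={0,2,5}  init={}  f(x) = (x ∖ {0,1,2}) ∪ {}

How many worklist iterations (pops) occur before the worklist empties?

10

Worklist (10 pops):
  #1 pop 0: in={} → {} (no change)
  #2 pop 1: in={} → {0,1,2} (was {0,1}); enqueue []
  #3 pop 2: in={} → {1,2} (no change)
  #4 pop 3: in={1,2} → {1} (was {}); enqueue [2]
  #5 pop 4: in={} → {1,2} (no change)
  #6 pop 5: in={1} → {1,2} (was {}); enqueue [0,3]
  #7 pop 6: in={1,2} → {} (no change)
  #8 pop 2: in={1,2} → {1,2} (no change)
  #9 pop 0: in={1,2} → {} (no change)
  #10 pop 3: in={1,2} → {1} (no change)

Fixpoint:
  val[0] = {}
  val[1] = {0,1,2}
  val[2] = {1,2}
  val[3] = {1}
  val[4] = {1,2}
  val[5] = {1,2}
  val[6] = {}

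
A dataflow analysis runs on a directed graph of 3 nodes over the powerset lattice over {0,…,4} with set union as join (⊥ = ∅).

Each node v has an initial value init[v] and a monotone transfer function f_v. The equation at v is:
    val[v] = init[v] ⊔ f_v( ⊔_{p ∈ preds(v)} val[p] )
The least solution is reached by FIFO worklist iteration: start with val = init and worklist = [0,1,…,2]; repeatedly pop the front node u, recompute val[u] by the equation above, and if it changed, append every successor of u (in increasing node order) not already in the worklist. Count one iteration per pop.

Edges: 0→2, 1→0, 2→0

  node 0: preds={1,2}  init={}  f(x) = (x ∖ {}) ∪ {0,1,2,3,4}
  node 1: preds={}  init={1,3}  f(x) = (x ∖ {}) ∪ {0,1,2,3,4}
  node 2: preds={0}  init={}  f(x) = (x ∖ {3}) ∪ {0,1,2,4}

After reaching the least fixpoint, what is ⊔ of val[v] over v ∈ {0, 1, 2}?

Iteration log — 4 steps:
  step 1. node 0  ⊔preds={1,3}  new={0,1,2,3,4}  old={}  +wl: 
  step 2. node 1  ⊔preds={}  new={0,1,2,3,4}  old={1,3}  +wl: 0
  step 3. node 2  ⊔preds={0,1,2,3,4}  new={0,1,2,4}  old={}  +wl: 
  step 4. node 0  ⊔preds={0,1,2,3,4}  new={0,1,2,3,4}  stable

Least fixpoint reached:
  node 0: {0,1,2,3,4}
  node 1: {0,1,2,3,4}
  node 2: {0,1,2,4}

{0,1,2,3,4}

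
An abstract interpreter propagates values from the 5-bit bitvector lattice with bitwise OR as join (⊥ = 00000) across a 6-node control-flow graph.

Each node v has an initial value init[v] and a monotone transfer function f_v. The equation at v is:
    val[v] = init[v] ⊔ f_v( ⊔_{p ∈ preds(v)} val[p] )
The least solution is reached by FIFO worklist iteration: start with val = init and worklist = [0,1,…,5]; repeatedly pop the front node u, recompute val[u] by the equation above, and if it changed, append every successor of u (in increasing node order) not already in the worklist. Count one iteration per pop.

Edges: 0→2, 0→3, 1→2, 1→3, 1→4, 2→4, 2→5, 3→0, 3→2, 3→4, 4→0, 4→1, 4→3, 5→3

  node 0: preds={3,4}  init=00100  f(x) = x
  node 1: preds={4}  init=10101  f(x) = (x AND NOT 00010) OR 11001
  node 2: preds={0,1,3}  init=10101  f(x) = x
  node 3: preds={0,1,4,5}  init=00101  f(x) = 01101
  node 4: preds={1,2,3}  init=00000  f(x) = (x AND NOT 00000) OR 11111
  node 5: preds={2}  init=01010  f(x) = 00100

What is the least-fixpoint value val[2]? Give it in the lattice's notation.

11111

Iteration log — 12 steps:
  step 1. node 0  ⊔preds=00101  new=00101  old=00100  +wl: 
  step 2. node 1  ⊔preds=00000  new=11101  old=10101  +wl: 
  step 3. node 2  ⊔preds=11101  new=11101  old=10101  +wl: 
  step 4. node 3  ⊔preds=11111  new=01101  old=00101  +wl: 0,2
  step 5. node 4  ⊔preds=11101  new=11111  old=00000  +wl: 1,3
  step 6. node 5  ⊔preds=11101  new=01110  old=01010  +wl: 
  step 7. node 0  ⊔preds=11111  new=11111  old=00101  +wl: 
  step 8. node 2  ⊔preds=11111  new=11111  old=11101  +wl: 4,5
  step 9. node 1  ⊔preds=11111  new=11101  stable
  step 10. node 3  ⊔preds=11111  new=01101  stable
  step 11. node 4  ⊔preds=11111  new=11111  stable
  step 12. node 5  ⊔preds=11111  new=01110  stable

Least fixpoint reached:
  node 0: 11111
  node 1: 11101
  node 2: 11111
  node 3: 01101
  node 4: 11111
  node 5: 01110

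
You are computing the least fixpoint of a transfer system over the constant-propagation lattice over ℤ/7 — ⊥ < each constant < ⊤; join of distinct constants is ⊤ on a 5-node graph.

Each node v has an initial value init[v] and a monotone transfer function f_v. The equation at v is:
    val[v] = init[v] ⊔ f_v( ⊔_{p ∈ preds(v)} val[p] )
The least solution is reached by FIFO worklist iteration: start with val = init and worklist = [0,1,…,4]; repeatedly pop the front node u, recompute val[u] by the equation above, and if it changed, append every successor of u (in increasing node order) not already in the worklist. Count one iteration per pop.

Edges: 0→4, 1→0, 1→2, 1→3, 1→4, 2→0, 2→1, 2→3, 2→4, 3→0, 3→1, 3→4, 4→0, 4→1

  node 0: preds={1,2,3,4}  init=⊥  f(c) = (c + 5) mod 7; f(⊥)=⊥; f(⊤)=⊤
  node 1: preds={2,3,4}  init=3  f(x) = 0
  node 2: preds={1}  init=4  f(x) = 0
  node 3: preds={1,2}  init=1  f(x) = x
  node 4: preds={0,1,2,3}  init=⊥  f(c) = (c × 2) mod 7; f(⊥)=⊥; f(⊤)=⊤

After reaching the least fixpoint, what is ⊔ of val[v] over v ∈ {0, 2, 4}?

⊤

Trace (7 dequeues):
  [1] u=0 | in ⊤ | out ⊤ | prev ⊥ | push {}
  [2] u=1 | in ⊤ | out ⊤ | prev 3 | push {0}
  [3] u=2 | in ⊤ | out ⊤ | prev 4 | push {1}
  [4] u=3 | in ⊤ | out ⊤ | prev 1 | push {}
  [5] u=4 | in ⊤ | out ⊤ | prev ⊥ | push {}
  [6] u=0 | in ⊤ | out ⊤ | ==
  [7] u=1 | in ⊤ | out ⊤ | ==

Converged values:
  [0] ⊤
  [1] ⊤
  [2] ⊤
  [3] ⊤
  [4] ⊤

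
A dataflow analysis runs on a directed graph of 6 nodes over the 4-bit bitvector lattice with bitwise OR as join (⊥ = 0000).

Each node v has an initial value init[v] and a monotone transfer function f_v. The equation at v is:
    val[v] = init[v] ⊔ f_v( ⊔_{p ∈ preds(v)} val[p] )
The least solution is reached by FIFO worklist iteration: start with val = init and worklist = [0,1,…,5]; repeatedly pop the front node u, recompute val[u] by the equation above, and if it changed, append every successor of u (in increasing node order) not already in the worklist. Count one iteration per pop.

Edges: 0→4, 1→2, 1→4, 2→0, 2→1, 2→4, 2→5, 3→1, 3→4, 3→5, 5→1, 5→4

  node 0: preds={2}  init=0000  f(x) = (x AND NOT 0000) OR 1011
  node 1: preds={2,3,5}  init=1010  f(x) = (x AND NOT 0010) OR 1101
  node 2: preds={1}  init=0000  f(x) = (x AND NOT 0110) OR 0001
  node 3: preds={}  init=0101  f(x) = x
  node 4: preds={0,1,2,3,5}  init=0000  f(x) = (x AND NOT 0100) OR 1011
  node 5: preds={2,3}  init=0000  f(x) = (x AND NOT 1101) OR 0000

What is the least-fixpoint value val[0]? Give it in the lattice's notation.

1011

Worklist (8 pops):
  #1 pop 0: in=0000 → 1011 (was 0000); enqueue []
  #2 pop 1: in=0101 → 1111 (was 1010); enqueue []
  #3 pop 2: in=1111 → 1001 (was 0000); enqueue [0,1]
  #4 pop 3: in=0000 → 0101 (no change)
  #5 pop 4: in=1111 → 1011 (was 0000); enqueue []
  #6 pop 5: in=1101 → 0000 (no change)
  #7 pop 0: in=1001 → 1011 (no change)
  #8 pop 1: in=1101 → 1111 (no change)

Fixpoint:
  val[0] = 1011
  val[1] = 1111
  val[2] = 1001
  val[3] = 0101
  val[4] = 1011
  val[5] = 0000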